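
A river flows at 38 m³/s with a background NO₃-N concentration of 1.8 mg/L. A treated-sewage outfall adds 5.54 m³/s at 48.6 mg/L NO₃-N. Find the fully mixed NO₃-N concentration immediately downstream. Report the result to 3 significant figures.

Conservation of mass: C = (38.00·1.800 + 5.540·48.60) / 43.54 = 337.6/43.54 = 7.755 mg/L.

7.75 mg/L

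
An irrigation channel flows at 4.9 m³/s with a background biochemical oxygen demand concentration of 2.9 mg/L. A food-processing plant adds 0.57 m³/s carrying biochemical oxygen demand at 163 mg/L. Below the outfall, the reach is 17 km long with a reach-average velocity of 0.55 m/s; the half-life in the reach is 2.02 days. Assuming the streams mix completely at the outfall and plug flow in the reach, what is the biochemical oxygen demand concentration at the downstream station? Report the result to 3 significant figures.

17.3 mg/L

Mixed concentration C = ΣQC/ΣQ = (4.900·2.900 + 0.5700·163.0) / 5.470 = 107.1/5.470 = 19.58 mg/L.
Travel time t = 17·1000 / 0.55 = 30910 s = 8.586 h.
Half-life 2.02 d → k = ln 2 / 2.02 = 0.3431 d⁻¹.
Decay over the reach: 19.58·exp(−kt) = 19.58·0.8845 = 17.32 mg/L.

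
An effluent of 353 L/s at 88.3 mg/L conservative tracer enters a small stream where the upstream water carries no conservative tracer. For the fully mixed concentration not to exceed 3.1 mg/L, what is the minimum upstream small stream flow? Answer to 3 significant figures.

Set C_mix = 3.1: (Q·0 + 353.0·88.30) / (Q + 353.0) = 3.1
→ Q = 353.0·(88.30 − 3.1)/(3.1 − 0) = 9702 L/s.

9700 L/s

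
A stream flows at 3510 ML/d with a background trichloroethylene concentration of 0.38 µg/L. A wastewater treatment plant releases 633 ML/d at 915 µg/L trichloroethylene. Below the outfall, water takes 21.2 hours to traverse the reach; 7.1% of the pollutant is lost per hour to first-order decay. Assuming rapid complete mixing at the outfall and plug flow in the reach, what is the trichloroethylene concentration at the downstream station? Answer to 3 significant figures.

After mixing, C = (3510·0.3800 + 633.0·915.0) / 4143 = 580500/4143 = 140.1 µg/L.
7.1%/h lost → k = −ln(1 − 0.071) = 0.07365 h⁻¹.
After decay, C = 140.1 × e^(−kt) = 140.1 × 0.2099 = 29.41 µg/L.

29.4 µg/L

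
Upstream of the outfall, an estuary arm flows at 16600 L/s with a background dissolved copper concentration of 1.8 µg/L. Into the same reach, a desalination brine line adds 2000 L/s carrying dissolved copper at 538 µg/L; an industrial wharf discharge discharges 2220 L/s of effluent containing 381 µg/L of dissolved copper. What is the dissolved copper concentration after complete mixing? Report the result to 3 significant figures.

93.7 µg/L

After mixing, C = (16600·1.800 + 2000·538.0 + 2220·381.0) / 20820 = 1952000/20820 = 93.74 µg/L.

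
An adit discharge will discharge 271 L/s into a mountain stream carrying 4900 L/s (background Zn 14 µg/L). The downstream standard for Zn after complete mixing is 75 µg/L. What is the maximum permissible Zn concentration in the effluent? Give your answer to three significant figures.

At the limit, (Qr·Cr + Qe·Cₑ)/(Qr + Qe) = 75:
Cₑ = (5171·75 − 4900·14.00) / 271.0 = 1178 µg/L.

1180 µg/L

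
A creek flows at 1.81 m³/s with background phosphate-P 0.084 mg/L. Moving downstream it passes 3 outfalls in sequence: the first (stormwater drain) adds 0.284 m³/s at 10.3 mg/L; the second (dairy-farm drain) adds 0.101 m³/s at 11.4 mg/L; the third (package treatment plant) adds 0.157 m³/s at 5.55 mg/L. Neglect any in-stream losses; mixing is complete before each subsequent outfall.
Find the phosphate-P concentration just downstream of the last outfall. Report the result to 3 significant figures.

2.17 mg/L

Below outfall 1: Q → 2.094 m³/s, C = (1.810·0.08400 + 0.2840·10.30)/2.094 = 1.470 mg/L.
Below outfall 2: Q → 2.195 m³/s, C = (2.094·1.470 + 0.1010·11.40)/2.195 = 1.926 mg/L.
Below outfall 3: Q → 2.352 m³/s, C = (2.195·1.926 + 0.1570·5.550)/2.352 = 2.168 mg/L.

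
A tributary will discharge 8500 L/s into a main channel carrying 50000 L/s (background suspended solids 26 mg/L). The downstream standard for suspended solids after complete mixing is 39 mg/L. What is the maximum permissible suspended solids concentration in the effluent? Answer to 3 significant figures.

At the limit, (Qr·Cr + Qe·Cₑ)/(Qr + Qe) = 39:
Cₑ = (58500·39 − 50000·26.00) / 8500 = 115.5 mg/L.

115 mg/L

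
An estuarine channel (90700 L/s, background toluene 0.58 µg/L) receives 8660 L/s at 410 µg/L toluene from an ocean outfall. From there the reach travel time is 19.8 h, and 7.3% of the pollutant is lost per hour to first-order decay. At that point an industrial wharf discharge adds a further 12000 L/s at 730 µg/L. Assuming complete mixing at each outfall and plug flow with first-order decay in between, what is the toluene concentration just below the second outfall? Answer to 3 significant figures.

85.9 µg/L

Mixed concentration C = ΣQC/ΣQ = (90700·0.5800 + 8660·410.0) / 99360 = 3603000/99360 = 36.26 µg/L; combined flow 99360 L/s.
7.3%/h lost → k = −ln(1 − 0.073) = 0.07580 h⁻¹.
Decay over the reach: 36.26·exp(−kt) = 36.26·0.2229 = 8.085 µg/L.
Second outfall: C = (99360·8.085 + 12000·730.0)/111400 = 85.88 µg/L.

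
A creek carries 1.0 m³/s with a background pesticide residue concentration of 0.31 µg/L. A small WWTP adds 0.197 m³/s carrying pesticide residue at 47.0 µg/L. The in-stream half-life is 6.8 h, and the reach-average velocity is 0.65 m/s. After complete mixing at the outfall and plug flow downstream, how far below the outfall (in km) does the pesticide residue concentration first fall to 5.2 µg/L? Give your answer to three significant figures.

9.87 km

Flow-weighted average: C = (1.000·0.3100 + 0.1970·47.00) / 1.197 = 9.569/1.197 = 7.994 µg/L.
Half-life 6.8 h → k = ln 2 / 6.8 = 0.1019 h⁻¹ = 2.446 d⁻¹.
Set 7.994·exp(−k·t) = 5.2 → t = ln(7.994/5.2)/k = 15190 s = 4.219 h.
Distance = v·t = 0.65·15190 = 9872 m = 9.872 km.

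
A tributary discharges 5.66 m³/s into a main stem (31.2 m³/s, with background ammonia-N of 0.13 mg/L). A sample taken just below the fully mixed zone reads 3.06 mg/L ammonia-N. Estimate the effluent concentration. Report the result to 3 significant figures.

Mass balance: 31.20·0.1300 + 5.660·Cₑ = 36.86·3.060
→ Cₑ = (36.86·3.060 − 31.20·0.1300) / 5.660 = 19.21 mg/L.

19.2 mg/L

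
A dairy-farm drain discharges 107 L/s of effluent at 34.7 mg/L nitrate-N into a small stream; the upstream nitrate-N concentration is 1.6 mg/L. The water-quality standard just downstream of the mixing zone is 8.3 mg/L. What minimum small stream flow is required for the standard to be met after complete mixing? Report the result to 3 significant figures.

422 L/s

Set C_mix = 8.3: (Q·1.600 + 107.0·34.70) / (Q + 107.0) = 8.3
→ Q = 107.0·(34.70 − 8.3)/(8.3 − 1.600) = 421.6 L/s.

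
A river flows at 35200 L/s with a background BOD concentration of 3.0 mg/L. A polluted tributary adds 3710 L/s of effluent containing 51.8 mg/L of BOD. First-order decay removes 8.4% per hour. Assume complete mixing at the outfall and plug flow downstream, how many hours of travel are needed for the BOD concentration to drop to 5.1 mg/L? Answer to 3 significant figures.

4.63 h

Mixed concentration C = ΣQC/ΣQ = (35200·3.000 + 3710·51.80) / 38910 = 297800/38910 = 7.653 mg/L.
8.4%/h lost → k = −ln(1 − 0.084) = 0.08774 h⁻¹.
7.653·exp(−k·t) = 5.1 → t = ln(7.653/5.1)/k = 16650 s = 4.626 h.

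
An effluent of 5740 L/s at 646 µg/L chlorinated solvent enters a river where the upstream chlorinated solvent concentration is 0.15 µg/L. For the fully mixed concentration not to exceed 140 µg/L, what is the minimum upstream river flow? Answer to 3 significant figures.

20800 L/s

Set C_mix = 140: (Q·0.1500 + 5740·646.0) / (Q + 5740) = 140
→ Q = 5740·(646.0 − 140)/(140 − 0.1500) = 20770 L/s.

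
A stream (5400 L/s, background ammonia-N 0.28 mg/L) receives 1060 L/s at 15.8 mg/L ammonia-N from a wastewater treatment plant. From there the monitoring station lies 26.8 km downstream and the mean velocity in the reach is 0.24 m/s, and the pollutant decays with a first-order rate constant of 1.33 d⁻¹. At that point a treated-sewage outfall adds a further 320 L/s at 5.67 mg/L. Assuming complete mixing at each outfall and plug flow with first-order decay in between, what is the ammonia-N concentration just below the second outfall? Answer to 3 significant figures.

Mass balance: C = (5400·0.2800 + 1060·15.80) / 6460 = 18260/6460 = 2.827 mg/L; combined flow 6460 L/s.
Travel time t = 26.8·1000 / 0.24 = 111700 s = 31.02 h.
Applying C = C₀e^(−kt): 2.827 × 0.1793 = 0.5067 mg/L.
At the second outfall, C = (6460·0.5067 + 320.0·5.670) / (6460 + 320.0) = 0.7504 mg/L.

0.750 mg/L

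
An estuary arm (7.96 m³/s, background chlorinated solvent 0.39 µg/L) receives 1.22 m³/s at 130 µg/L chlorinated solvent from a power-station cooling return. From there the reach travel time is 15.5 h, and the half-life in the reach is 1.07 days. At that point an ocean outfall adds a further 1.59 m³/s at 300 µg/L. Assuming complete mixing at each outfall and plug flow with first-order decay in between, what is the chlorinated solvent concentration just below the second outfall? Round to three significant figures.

Conservation of mass: C = (7.960·0.3900 + 1.220·130.0) / 9.180 = 161.7/9.180 = 17.61 µg/L; combined flow 9.180 m³/s.
Half-life 1.07 d → k = ln 2 / 1.07 = 0.6478 d⁻¹.
Decay over the reach: 17.61·exp(−kt) = 17.61·0.6581 = 11.59 µg/L.
Second outfall: C = (9.180·11.59 + 1.590·300.0)/10.77 = 54.17 µg/L.

54.2 µg/L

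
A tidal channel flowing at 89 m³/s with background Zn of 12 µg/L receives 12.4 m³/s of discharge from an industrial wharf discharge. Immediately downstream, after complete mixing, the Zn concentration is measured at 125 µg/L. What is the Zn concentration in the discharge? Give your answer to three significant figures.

Mass balance: 89.00·12.00 + 12.40·Cₑ = 101.4·125.0
→ Cₑ = (101.4·125.0 − 89.00·12.00) / 12.40 = 936.0 µg/L.

936 µg/L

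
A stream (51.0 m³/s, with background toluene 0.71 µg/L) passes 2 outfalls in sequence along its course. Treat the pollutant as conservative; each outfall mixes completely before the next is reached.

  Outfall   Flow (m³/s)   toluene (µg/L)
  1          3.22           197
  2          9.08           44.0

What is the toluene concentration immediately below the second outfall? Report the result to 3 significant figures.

16.9 µg/L

Below outfall 1: Q → 54.22 m³/s, C = (51.00·0.7100 + 3.220·197.0)/54.22 = 12.37 µg/L.
Below outfall 2: Q → 63.30 m³/s, C = (54.22·12.37 + 9.080·44.00)/63.30 = 16.90 µg/L.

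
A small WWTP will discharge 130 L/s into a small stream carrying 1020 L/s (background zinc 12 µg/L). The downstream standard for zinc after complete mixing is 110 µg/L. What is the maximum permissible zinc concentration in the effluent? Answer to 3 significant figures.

At the limit, (Qr·Cr + Qe·Cₑ)/(Qr + Qe) = 110:
Cₑ = (1150·110 − 1020·12.00) / 130.0 = 878.9 µg/L.

879 µg/L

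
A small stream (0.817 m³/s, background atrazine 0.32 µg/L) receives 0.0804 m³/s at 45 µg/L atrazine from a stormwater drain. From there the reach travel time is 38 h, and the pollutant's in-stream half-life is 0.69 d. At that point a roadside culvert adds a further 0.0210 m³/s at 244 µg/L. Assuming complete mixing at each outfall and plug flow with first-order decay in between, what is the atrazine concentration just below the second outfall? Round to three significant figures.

Mixed concentration C = ΣQC/ΣQ = (0.8170·0.3200 + 0.08040·45.00) / 0.8974 = 3.879/0.8974 = 4.323 µg/L; combined flow 0.8974 m³/s.
Half-life 0.69 d → k = ln 2 / 0.69 = 1.005 d⁻¹.
Decay over the reach: 4.323·exp(−kt) = 4.323·0.2038 = 0.8811 µg/L.
Second outfall: C = (0.8974·0.8811 + 0.02100·244.0)/0.9184 = 6.440 µg/L.

6.44 µg/L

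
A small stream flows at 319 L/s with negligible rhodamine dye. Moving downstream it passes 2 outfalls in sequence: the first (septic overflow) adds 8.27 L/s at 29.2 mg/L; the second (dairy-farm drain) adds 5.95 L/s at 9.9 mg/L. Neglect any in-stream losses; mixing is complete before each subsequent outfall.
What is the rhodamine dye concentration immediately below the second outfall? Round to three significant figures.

0.901 mg/L

Outfall 1: combined Q = 327.3 L/s; C = (319.0·0 + 8.270·29.20)/327.3 = 0.7379 mg/L.
Outfall 2: combined Q = 333.2 L/s; C = (327.3·0.7379 + 5.950·9.900)/333.2 = 0.9015 mg/L.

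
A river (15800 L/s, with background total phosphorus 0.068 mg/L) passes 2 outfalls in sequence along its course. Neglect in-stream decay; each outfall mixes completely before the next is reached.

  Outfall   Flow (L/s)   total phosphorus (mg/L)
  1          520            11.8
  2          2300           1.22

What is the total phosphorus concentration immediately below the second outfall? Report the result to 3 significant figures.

0.538 mg/L

Outfall 1: combined Q = 16320 L/s; C = (15800·0.06800 + 520.0·11.80)/16320 = 0.4418 mg/L.
Outfall 2: combined Q = 18620 L/s; C = (16320·0.4418 + 2300·1.220)/18620 = 0.5379 mg/L.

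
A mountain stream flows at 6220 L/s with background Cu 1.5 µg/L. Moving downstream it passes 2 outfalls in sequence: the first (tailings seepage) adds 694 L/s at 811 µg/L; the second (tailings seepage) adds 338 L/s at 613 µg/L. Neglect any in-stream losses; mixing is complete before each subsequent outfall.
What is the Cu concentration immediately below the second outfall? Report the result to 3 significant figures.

107 µg/L

Outfall 1: combined Q = 6914 L/s; C = (6220·1.500 + 694.0·811.0)/6914 = 82.75 µg/L.
Outfall 2: combined Q = 7252 L/s; C = (6914·82.75 + 338.0·613.0)/7252 = 107.5 µg/L.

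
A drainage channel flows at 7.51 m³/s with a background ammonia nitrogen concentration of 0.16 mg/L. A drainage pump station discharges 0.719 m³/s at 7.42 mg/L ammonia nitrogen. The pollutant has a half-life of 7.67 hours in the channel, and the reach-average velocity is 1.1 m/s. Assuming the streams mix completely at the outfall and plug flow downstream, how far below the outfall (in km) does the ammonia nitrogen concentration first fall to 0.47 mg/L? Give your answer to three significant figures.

23.0 km

After mixing, C = (7.510·0.1600 + 0.7190·7.420) / 8.229 = 6.537/8.229 = 0.7943 mg/L.
Half-life 7.67 h → k = ln 2 / 7.67 = 0.09037 h⁻¹ = 2.169 d⁻¹.
Set 0.7943·exp(−k·t) = 0.47 → t = ln(0.7943/0.47)/k = 20900 s = 5.807 h.
Distance = v·t = 1.1·20900 = 23000 m = 23.00 km.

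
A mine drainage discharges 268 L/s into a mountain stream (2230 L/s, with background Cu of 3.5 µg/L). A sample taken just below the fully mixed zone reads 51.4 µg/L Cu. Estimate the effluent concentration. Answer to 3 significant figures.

Mass balance: 2230·3.500 + 268.0·Cₑ = 2498·51.40
→ Cₑ = (2498·51.40 − 2230·3.500) / 268.0 = 450.0 µg/L.

450 µg/L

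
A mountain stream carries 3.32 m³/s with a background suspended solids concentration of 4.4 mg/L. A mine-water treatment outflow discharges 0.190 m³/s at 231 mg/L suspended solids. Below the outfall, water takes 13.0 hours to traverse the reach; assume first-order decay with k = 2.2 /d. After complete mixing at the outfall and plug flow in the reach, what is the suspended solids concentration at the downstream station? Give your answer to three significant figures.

Mass balance: C = (3.320·4.400 + 0.1900·231.0) / 3.510 = 58.50/3.510 = 16.67 mg/L.
First-order decay: C = 16.67·exp(−k·t) = 16.67·0.3037 = 5.062 mg/L.

5.06 mg/L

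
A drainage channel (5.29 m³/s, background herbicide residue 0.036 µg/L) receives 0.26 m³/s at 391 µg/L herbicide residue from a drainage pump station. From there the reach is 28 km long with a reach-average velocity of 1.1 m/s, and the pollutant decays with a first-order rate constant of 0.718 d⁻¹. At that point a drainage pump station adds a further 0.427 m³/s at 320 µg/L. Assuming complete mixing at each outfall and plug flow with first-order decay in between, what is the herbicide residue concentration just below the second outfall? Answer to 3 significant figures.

After mixing, C = (5.290·0.03600 + 0.2600·391.0) / 5.550 = 101.9/5.550 = 18.35 µg/L; combined flow 5.550 m³/s.
Travel time t = 28·1000 / 1.1 = 25450 s = 7.071 h.
Applying C = C₀e^(−kt): 18.35 × 0.8093 = 14.85 µg/L.
Second outfall: C = (5.550·14.85 + 0.4270·320.0)/5.977 = 36.65 µg/L.

36.7 µg/L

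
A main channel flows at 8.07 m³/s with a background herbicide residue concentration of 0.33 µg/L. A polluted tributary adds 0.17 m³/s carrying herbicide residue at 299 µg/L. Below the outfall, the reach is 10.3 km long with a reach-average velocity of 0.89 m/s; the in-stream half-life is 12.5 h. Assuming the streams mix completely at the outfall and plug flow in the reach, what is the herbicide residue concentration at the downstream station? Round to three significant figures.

5.43 µg/L

Mass balance: C = (8.070·0.3300 + 0.1700·299.0) / 8.240 = 53.49/8.240 = 6.492 µg/L.
Travel time t = 10.3·1000 / 0.89 = 11570 s = 3.215 h.
Half-life 12.5 h → k = ln 2 / 12.5 = 0.05545 h⁻¹ = 1.331 d⁻¹.
Applying C = C₀e^(−kt): 6.492 × 0.8367 = 5.432 µg/L.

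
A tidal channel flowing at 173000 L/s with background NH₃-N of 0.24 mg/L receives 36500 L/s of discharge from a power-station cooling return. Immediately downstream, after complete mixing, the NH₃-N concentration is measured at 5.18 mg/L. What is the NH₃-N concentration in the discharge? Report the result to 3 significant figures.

Mass balance: 173000·0.2400 + 36500·Cₑ = 209500·5.180
→ Cₑ = (209500·5.180 − 173000·0.2400) / 36500 = 28.59 mg/L.

28.6 mg/L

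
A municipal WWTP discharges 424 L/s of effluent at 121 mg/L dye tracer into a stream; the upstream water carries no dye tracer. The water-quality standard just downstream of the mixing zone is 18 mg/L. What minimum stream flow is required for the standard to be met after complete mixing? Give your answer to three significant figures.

2430 L/s

Set C_mix = 18: (Q·0 + 424.0·121.0) / (Q + 424.0) = 18
→ Q = 424.0·(121.0 − 18)/(18 − 0) = 2426 L/s.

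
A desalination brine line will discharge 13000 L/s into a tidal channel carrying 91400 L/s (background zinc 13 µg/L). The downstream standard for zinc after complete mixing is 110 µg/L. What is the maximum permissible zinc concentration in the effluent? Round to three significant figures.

792 µg/L

At the limit, (Qr·Cr + Qe·Cₑ)/(Qr + Qe) = 110:
Cₑ = (104400·110 − 91400·13.00) / 13000 = 792.0 µg/L.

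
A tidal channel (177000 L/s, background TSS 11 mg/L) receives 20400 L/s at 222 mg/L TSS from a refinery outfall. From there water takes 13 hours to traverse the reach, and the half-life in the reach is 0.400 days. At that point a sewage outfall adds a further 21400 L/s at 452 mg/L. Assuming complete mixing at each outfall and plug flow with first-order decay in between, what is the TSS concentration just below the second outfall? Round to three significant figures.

Mixed concentration C = ΣQC/ΣQ = (177000·11.00 + 20400·222.0) / 197400 = 6476000/197400 = 32.81 mg/L; combined flow 197400 L/s.
Half-life 0.400 d → k = ln 2 / 0.400 = 1.733 d⁻¹.
Applying C = C₀e^(−kt): 32.81 × 0.3912 = 12.83 mg/L.
Second outfall: C = (197400·12.83 + 21400·452.0)/218800 = 55.79 mg/L.

55.8 mg/L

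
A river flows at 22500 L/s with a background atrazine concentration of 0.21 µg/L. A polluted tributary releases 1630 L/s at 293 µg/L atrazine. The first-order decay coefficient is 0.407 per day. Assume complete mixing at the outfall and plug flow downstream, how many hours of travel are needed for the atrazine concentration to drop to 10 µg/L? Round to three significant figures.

Conservation of mass: C = (22500·0.2100 + 1630·293.0) / 24130 = 482300/24130 = 19.99 µg/L.
19.99·exp(−k·t) = 10 → t = ln(19.99/10)/k = 147000 s = 40.84 h.

40.8 h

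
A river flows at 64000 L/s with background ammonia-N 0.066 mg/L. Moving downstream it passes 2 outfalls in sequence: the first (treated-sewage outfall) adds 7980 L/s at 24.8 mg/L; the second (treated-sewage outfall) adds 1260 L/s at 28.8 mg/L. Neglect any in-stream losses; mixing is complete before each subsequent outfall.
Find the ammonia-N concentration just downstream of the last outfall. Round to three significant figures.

3.26 mg/L

Below outfall 1: Q → 71980 L/s, C = (64000·0.06600 + 7980·24.80)/71980 = 2.808 mg/L.
Below outfall 2: Q → 73240 L/s, C = (71980·2.808 + 1260·28.80)/73240 = 3.255 mg/L.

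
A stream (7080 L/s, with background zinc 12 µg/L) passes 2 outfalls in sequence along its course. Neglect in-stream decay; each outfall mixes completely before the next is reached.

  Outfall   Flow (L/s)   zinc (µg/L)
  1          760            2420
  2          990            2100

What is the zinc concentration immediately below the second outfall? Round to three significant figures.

453 µg/L

After outfall 1: Q = 7080 + 760.0 = 7840 L/s; C = (7080·12.00 + 760.0·2420)/7840 = 245.4 µg/L.
After outfall 2: Q = 7840 + 990.0 = 8830 L/s; C = (7840·245.4 + 990.0·2100)/8830 = 453.4 µg/L.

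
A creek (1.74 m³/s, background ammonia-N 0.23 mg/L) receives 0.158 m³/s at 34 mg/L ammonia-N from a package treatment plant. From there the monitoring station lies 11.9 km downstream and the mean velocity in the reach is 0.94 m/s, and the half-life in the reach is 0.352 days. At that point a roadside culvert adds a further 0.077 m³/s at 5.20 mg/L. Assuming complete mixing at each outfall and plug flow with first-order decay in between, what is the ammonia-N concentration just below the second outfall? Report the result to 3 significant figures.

Mass balance: C = (1.740·0.2300 + 0.1580·34.00) / 1.898 = 5.772/1.898 = 3.041 mg/L; combined flow 1.898 m³/s.
Travel time t = 11.9·1000 / 0.94 = 12660 s = 3.517 h.
Half-life 0.352 d → k = ln 2 / 0.352 = 1.969 d⁻¹.
First-order decay: C = 3.041·exp(−k·t) = 3.041·0.7494 = 2.279 mg/L.
Second outfall: C = (1.898·2.279 + 0.07700·5.200)/1.975 = 2.393 mg/L.

2.39 mg/L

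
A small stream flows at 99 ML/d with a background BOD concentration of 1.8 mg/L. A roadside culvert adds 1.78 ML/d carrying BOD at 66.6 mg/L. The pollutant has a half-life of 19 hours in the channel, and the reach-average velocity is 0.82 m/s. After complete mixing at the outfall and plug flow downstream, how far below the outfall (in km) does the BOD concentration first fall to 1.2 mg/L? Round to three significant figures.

Mixed concentration C = ΣQC/ΣQ = (99.00·1.800 + 1.780·66.60) / 100.8 = 296.7/100.8 = 2.945 mg/L.
Half-life 19 h → k = ln 2 / 19 = 0.03648 h⁻¹ = 0.8756 d⁻¹.
Set 2.945·exp(−k·t) = 1.2 → t = ln(2.945/1.2)/k = 88580 s = 24.60 h.
Distance = v·t = 0.82·88580 = 72630 m = 72.63 km.

72.6 km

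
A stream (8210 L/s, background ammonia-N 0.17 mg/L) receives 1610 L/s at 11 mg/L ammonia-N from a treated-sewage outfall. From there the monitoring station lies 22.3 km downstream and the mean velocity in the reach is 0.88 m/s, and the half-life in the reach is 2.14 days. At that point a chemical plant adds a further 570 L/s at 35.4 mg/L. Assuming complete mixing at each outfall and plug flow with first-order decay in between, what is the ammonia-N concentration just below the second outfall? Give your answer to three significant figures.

Flow-weighted average: C = (8210·0.1700 + 1610·11.00) / 9820 = 19110/9820 = 1.946 mg/L; combined flow 9820 L/s.
Travel time t = 22.3·1000 / 0.88 = 25340 s = 7.039 h.
Half-life 2.14 d → k = ln 2 / 2.14 = 0.3239 d⁻¹.
Decay over the reach: 1.946·exp(−kt) = 1.946·0.9094 = 1.769 mg/L.
At the second outfall, C = (9820·1.769 + 570.0·35.40) / (9820 + 570.0) = 3.614 mg/L.

3.61 mg/L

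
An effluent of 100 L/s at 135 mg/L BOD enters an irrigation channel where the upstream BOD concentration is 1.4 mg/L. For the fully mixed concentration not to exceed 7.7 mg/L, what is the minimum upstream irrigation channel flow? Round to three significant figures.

2020 L/s

Set C_mix = 7.7: (Q·1.400 + 100.0·135.0) / (Q + 100.0) = 7.7
→ Q = 100.0·(135.0 − 7.7)/(7.7 − 1.400) = 2021 L/s.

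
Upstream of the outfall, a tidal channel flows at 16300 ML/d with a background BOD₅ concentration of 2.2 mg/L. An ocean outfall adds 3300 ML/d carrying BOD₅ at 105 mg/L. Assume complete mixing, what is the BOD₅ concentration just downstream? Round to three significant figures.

Mass balance: C = (16300·2.200 + 3300·105.0) / 19600 = 382400/19600 = 19.51 mg/L.

19.5 mg/L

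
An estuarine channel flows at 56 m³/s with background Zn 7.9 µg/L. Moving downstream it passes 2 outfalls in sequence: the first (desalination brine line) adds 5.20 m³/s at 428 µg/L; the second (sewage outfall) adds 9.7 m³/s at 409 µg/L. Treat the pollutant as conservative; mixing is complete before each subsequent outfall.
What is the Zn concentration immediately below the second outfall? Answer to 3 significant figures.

93.6 µg/L

Outfall 1: combined Q = 61.20 m³/s; C = (56.00·7.900 + 5.200·428.0)/61.20 = 43.59 µg/L.
Outfall 2: combined Q = 70.90 m³/s; C = (61.20·43.59 + 9.700·409.0)/70.90 = 93.59 µg/L.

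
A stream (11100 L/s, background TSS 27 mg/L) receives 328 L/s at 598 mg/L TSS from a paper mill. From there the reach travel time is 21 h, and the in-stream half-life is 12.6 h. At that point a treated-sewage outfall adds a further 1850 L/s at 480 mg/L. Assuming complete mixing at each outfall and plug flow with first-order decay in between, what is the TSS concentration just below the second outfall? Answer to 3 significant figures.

78.6 mg/L

After mixing, C = (11100·27.00 + 328.0·598.0) / 11430 = 495800/11430 = 43.39 mg/L; combined flow 11430 L/s.
Half-life 12.6 h → k = ln 2 / 12.6 = 0.05501 h⁻¹ = 1.320 d⁻¹.
Decay over the reach: 43.39·exp(−kt) = 43.39·0.3150 = 13.67 mg/L.
At the second outfall, C = (11430·13.67 + 1850·480.0) / (11430 + 1850) = 78.64 mg/L.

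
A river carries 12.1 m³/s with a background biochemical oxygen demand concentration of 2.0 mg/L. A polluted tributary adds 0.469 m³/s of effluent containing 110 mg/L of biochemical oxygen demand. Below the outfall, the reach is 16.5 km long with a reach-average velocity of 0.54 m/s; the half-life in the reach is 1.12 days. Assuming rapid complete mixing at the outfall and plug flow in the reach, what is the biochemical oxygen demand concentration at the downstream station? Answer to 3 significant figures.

4.84 mg/L

Conservation of mass: C = (12.10·2.000 + 0.4690·110.0) / 12.57 = 75.79/12.57 = 6.030 mg/L.
Travel time t = 16.5·1000 / 0.54 = 30560 s = 8.488 h.
Half-life 1.12 d → k = ln 2 / 1.12 = 0.6189 d⁻¹.
After decay, C = 6.030 × e^(−kt) = 6.030 × 0.8034 = 4.845 mg/L.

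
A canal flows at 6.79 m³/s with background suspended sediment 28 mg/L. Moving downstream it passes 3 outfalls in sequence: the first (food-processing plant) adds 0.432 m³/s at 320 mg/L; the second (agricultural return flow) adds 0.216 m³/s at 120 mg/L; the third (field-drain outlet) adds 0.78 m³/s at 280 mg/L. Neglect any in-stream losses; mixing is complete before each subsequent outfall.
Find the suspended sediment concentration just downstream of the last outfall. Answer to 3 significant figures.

After outfall 1: Q = 6.790 + 0.4320 = 7.222 m³/s; C = (6.790·28.00 + 0.4320·320.0)/7.222 = 45.47 mg/L.
After outfall 2: Q = 7.222 + 0.2160 = 7.438 m³/s; C = (7.222·45.47 + 0.2160·120.0)/7.438 = 47.63 mg/L.
After outfall 3: Q = 7.438 + 0.7800 = 8.218 m³/s; C = (7.438·47.63 + 0.7800·280.0)/8.218 = 69.69 mg/L.

69.7 mg/L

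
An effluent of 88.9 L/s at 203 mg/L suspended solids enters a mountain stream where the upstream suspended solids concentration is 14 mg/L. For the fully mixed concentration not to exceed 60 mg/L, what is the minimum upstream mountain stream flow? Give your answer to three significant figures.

Set C_mix = 60: (Q·14.00 + 88.90·203.0) / (Q + 88.90) = 60
→ Q = 88.90·(203.0 − 60)/(60 − 14.00) = 276.4 L/s.

276 L/s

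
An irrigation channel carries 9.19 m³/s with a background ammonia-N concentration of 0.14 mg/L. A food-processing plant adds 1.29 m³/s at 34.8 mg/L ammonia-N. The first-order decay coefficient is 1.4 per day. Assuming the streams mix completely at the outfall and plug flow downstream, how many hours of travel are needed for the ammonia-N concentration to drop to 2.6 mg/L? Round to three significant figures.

9.04 h

Flow-weighted average: C = (9.190·0.1400 + 1.290·34.80) / 10.48 = 46.18/10.48 = 4.406 mg/L.
4.406·exp(−k·t) = 2.6 → t = ln(4.406/2.6)/k = 32560 s = 9.043 h.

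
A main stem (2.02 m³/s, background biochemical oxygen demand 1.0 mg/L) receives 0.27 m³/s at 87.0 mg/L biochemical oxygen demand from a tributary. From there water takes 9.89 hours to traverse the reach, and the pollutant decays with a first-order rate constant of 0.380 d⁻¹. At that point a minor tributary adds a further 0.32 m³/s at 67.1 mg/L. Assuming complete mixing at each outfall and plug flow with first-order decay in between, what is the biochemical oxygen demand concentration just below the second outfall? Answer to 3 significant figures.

16.6 mg/L

Conservation of mass: C = (2.020·1.000 + 0.2700·87.00) / 2.290 = 25.51/2.290 = 11.14 mg/L; combined flow 2.290 m³/s.
Decay over the reach: 11.14·exp(−kt) = 11.14·0.8551 = 9.525 mg/L.
Second outfall: C = (2.290·9.525 + 0.3200·67.10)/2.610 = 16.58 mg/L.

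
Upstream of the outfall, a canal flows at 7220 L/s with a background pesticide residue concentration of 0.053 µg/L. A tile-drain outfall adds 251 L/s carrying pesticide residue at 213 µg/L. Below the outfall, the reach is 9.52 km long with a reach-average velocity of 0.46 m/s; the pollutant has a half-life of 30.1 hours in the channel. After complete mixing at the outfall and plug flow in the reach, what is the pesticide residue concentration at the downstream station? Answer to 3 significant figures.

After mixing, C = (7220·0.05300 + 251.0·213.0) / 7471 = 53850/7471 = 7.207 µg/L.
Travel time t = 9.52·1000 / 0.46 = 20700 s = 5.749 h.
Half-life 30.1 h → k = ln 2 / 30.1 = 0.02303 h⁻¹ = 0.5527 d⁻¹.
First-order decay: C = 7.207·exp(−k·t) = 7.207·0.8760 = 6.314 µg/L.

6.31 µg/L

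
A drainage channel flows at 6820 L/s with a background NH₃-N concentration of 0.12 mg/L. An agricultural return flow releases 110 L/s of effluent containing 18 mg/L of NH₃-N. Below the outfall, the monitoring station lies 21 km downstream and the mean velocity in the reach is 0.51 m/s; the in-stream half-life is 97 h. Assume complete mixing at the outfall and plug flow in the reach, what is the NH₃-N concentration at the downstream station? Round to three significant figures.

Mass balance: C = (6820·0.1200 + 110.0·18.00) / 6930 = 2798/6930 = 0.4038 mg/L.
Travel time t = 21·1000 / 0.51 = 41180 s = 11.44 h.
Half-life 97 h → k = ln 2 / 97 = 0.007146 h⁻¹ = 0.1715 d⁻¹.
Decay over the reach: 0.4038·exp(−kt) = 0.4038·0.9215 = 0.3721 mg/L.

0.372 mg/L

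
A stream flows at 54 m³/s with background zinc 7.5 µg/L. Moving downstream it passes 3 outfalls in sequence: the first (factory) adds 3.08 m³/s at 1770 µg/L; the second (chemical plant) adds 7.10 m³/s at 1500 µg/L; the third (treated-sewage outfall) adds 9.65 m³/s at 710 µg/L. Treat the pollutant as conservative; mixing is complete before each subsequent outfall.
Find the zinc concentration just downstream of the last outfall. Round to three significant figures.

Outfall 1: combined Q = 57.08 m³/s; C = (54.00·7.500 + 3.080·1770)/57.08 = 102.6 µg/L.
Outfall 2: combined Q = 64.18 m³/s; C = (57.08·102.6 + 7.100·1500)/64.18 = 257.2 µg/L.
Outfall 3: combined Q = 73.83 m³/s; C = (64.18·257.2 + 9.650·710.0)/73.83 = 316.4 µg/L.

316 µg/L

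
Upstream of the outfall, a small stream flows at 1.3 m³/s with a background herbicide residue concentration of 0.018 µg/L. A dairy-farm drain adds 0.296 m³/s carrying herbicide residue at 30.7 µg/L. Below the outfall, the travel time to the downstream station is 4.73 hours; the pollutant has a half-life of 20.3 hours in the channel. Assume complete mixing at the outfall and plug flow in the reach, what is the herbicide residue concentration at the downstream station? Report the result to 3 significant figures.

4.86 µg/L

Mass balance: C = (1.300·0.01800 + 0.2960·30.70) / 1.596 = 9.111/1.596 = 5.708 µg/L.
Half-life 20.3 h → k = ln 2 / 20.3 = 0.03415 h⁻¹ = 0.8195 d⁻¹.
Applying C = C₀e^(−kt): 5.708 × 0.8509 = 4.857 µg/L.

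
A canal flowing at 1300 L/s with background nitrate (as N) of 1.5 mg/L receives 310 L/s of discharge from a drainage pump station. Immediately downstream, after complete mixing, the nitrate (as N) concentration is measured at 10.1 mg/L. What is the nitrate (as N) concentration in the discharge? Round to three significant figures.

46.2 mg/L

Mass balance: 1300·1.500 + 310.0·Cₑ = 1610·10.10
→ Cₑ = (1610·10.10 − 1300·1.500) / 310.0 = 46.16 mg/L.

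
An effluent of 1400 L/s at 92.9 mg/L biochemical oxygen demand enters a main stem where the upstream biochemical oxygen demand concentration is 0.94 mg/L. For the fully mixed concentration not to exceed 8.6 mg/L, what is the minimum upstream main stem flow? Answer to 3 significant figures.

Set C_mix = 8.6: (Q·0.9400 + 1400·92.90) / (Q + 1400) = 8.6
→ Q = 1400·(92.90 − 8.6)/(8.6 − 0.9400) = 15410 L/s.

15400 L/s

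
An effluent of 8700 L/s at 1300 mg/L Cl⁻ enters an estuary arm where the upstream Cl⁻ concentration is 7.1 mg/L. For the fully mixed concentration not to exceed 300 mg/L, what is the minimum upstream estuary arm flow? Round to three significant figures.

Set C_mix = 300: (Q·7.100 + 8700·1300) / (Q + 8700) = 300
→ Q = 8700·(1300 − 300)/(300 − 7.100) = 29700 L/s.

29700 L/s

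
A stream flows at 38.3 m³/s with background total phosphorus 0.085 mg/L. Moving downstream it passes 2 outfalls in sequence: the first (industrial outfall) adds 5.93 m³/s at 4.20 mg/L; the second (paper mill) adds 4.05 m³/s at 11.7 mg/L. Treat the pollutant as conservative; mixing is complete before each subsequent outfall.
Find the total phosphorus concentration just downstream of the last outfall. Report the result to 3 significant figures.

1.56 mg/L

Below outfall 1: Q → 44.23 m³/s, C = (38.30·0.08500 + 5.930·4.200)/44.23 = 0.6367 mg/L.
Below outfall 2: Q → 48.28 m³/s, C = (44.23·0.6367 + 4.050·11.70)/48.28 = 1.565 mg/L.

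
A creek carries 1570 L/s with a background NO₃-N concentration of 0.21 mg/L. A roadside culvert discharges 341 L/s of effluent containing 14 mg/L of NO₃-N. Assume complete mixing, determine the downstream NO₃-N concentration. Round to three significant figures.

2.67 mg/L

Mixed concentration C = ΣQC/ΣQ = (1570·0.2100 + 341.0·14.00) / 1911 = 5104/1911 = 2.671 mg/L.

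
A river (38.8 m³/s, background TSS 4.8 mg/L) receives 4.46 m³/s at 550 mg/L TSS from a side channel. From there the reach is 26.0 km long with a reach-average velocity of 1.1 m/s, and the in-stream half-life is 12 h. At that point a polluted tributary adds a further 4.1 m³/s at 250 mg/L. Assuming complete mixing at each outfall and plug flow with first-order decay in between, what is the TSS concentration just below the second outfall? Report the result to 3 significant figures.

Mass balance: C = (38.80·4.800 + 4.460·550.0) / 43.26 = 2639/43.26 = 61.01 mg/L; combined flow 43.26 m³/s.
Travel time t = 26.0·1000 / 1.1 = 23640 s = 6.566 h.
Half-life 12 h → k = ln 2 / 12 = 0.05776 h⁻¹ = 1.386 d⁻¹.
After decay, C = 61.01 × e^(−kt) = 61.01 × 0.6844 = 41.75 mg/L.
At the second outfall, C = (43.26·41.75 + 4.100·250.0) / (43.26 + 4.100) = 59.78 mg/L.

59.8 mg/L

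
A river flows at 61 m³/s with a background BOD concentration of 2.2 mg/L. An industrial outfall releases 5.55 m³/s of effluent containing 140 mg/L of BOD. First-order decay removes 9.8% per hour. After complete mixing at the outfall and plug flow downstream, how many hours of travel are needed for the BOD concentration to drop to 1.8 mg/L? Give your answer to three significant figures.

Conservation of mass: C = (61.00·2.200 + 5.550·140.0) / 66.55 = 911.2/66.55 = 13.69 mg/L.
9.8%/h lost → k = −ln(1 − 0.098) = 0.1031 h⁻¹.
13.69·exp(−k·t) = 1.8 → t = ln(13.69/1.8)/k = 70820 s = 19.67 h.

19.7 h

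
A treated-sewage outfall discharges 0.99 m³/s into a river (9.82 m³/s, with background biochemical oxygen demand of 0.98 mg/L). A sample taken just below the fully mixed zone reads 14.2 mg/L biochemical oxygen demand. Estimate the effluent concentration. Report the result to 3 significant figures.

Mass balance: 9.820·0.9800 + 0.9900·Cₑ = 10.81·14.20
→ Cₑ = (10.81·14.20 − 9.820·0.9800) / 0.9900 = 145.3 mg/L.

145 mg/L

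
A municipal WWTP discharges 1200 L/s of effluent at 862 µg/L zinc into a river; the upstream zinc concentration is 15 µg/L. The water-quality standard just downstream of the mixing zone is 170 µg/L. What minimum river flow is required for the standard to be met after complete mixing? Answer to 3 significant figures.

5360 L/s

Set C_mix = 170: (Q·15.00 + 1200·862.0) / (Q + 1200) = 170
→ Q = 1200·(862.0 − 170)/(170 − 15.00) = 5357 L/s.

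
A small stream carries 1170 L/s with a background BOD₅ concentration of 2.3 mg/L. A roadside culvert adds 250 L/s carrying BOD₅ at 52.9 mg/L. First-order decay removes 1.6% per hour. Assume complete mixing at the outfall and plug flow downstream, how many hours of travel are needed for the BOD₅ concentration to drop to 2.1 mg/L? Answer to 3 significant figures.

Conservation of mass: C = (1170·2.300 + 250.0·52.90) / 1420 = 15920/1420 = 11.21 mg/L.
1.6%/h lost → k = −ln(1 − 0.016) = 0.01613 h⁻¹.
11.21·exp(−k·t) = 2.1 → t = ln(11.21/2.1)/k = 373800 s = 103.8 h.

104 h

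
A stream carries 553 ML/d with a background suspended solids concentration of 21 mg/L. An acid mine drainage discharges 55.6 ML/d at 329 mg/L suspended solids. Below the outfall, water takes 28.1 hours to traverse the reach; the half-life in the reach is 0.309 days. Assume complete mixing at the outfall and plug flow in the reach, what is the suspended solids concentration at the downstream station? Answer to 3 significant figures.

3.55 mg/L

Conservation of mass: C = (553.0·21.00 + 55.60·329.0) / 608.6 = 29910/608.6 = 49.14 mg/L.
Half-life 0.309 d → k = ln 2 / 0.309 = 2.243 d⁻¹.
Applying C = C₀e^(−kt): 49.14 × 0.07234 = 3.555 mg/L.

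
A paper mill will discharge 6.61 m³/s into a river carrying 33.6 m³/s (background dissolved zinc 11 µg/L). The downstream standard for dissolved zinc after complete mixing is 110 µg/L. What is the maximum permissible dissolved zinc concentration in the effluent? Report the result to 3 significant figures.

At the limit, (Qr·Cr + Qe·Cₑ)/(Qr + Qe) = 110:
Cₑ = (40.21·110 − 33.60·11.00) / 6.610 = 613.2 µg/L.

613 µg/L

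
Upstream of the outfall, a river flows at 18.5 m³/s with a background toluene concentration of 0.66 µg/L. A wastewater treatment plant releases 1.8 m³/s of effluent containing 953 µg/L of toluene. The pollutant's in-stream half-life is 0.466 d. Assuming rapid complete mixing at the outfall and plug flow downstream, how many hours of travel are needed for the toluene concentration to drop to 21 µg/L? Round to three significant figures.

After mixing, C = (18.50·0.6600 + 1.800·953.0) / 20.30 = 1728/20.30 = 85.10 µg/L.
Half-life 0.466 d → k = ln 2 / 0.466 = 1.487 d⁻¹.
85.10·exp(−k·t) = 21 → t = ln(85.10/21)/k = 81280 s = 22.58 h.

22.6 h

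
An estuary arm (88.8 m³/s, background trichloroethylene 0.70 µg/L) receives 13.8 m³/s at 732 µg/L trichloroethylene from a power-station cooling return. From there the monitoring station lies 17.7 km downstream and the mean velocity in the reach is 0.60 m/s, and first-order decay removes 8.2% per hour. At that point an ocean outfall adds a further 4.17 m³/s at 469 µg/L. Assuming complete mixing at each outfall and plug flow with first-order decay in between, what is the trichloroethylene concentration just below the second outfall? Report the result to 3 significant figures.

65.5 µg/L

Flow-weighted average: C = (88.80·0.7000 + 13.80·732.0) / 102.6 = 10160/102.6 = 99.06 µg/L; combined flow 102.6 m³/s.
Travel time t = 17.7·1000 / 0.60 = 29500 s = 8.194 h.
8.2%/h lost → k = −ln(1 − 0.082) = 0.08556 h⁻¹.
Applying C = C₀e^(−kt): 99.06 × 0.4960 = 49.14 µg/L.
Second outfall: C = (102.6·49.14 + 4.170·469.0)/106.8 = 65.54 µg/L.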